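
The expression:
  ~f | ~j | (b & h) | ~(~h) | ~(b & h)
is always true.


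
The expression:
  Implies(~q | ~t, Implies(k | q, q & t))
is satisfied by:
  {t: True, k: False, q: False}
  {t: False, k: False, q: False}
  {q: True, t: True, k: False}
  {q: True, k: True, t: True}


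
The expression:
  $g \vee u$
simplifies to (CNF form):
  $g \vee u$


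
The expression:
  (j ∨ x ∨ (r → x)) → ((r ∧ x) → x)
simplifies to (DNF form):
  True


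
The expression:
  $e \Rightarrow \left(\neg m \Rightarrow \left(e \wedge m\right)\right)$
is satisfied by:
  {m: True, e: False}
  {e: False, m: False}
  {e: True, m: True}


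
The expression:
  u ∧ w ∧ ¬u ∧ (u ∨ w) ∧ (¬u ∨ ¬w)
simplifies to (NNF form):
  False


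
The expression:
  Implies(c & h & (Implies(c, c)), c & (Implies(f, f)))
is always true.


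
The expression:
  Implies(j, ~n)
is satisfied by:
  {n: False, j: False}
  {j: True, n: False}
  {n: True, j: False}


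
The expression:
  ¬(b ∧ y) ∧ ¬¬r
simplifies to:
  r ∧ (¬b ∨ ¬y)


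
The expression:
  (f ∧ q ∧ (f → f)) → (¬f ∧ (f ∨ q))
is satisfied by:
  {q: False, f: False}
  {f: True, q: False}
  {q: True, f: False}


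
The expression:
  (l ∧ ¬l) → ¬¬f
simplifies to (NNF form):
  True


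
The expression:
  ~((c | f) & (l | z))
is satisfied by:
  {f: False, l: False, c: False, z: False}
  {z: True, f: False, l: False, c: False}
  {c: True, f: False, l: False, z: False}
  {l: True, z: False, f: False, c: False}
  {z: True, l: True, f: False, c: False}
  {f: True, z: False, l: False, c: False}
  {c: True, f: True, z: False, l: False}


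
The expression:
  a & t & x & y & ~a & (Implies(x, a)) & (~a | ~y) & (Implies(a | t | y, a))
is never true.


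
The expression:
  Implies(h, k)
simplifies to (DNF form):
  k | ~h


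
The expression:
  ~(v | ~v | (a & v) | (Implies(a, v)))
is never true.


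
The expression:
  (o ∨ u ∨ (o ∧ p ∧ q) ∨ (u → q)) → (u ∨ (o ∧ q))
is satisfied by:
  {o: True, u: True, q: True}
  {o: True, u: True, q: False}
  {u: True, q: True, o: False}
  {u: True, q: False, o: False}
  {o: True, q: True, u: False}


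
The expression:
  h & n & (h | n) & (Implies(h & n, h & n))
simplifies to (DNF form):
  h & n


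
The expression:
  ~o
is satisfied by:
  {o: False}


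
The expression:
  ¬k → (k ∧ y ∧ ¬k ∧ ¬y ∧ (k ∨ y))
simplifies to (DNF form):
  k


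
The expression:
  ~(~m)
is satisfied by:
  {m: True}


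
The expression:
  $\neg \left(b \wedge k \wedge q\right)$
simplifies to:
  $\neg b \vee \neg k \vee \neg q$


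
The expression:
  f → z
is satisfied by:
  {z: True, f: False}
  {f: False, z: False}
  {f: True, z: True}


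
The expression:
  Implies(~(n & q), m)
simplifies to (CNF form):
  (m | n) & (m | q)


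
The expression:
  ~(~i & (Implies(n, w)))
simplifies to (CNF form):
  (i | n) & (i | ~w)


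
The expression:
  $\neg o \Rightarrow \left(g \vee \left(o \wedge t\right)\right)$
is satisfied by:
  {o: True, g: True}
  {o: True, g: False}
  {g: True, o: False}


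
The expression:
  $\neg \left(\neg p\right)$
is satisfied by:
  {p: True}


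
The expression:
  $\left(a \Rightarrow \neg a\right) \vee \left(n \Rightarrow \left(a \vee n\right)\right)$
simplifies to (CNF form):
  $\text{True}$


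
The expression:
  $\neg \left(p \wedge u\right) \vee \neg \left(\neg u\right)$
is always true.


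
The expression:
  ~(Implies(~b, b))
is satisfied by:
  {b: False}


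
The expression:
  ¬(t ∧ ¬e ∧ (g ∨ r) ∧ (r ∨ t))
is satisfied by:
  {e: True, r: False, g: False, t: False}
  {e: True, g: True, r: False, t: False}
  {e: True, r: True, g: False, t: False}
  {e: True, g: True, r: True, t: False}
  {e: False, r: False, g: False, t: False}
  {g: True, e: False, r: False, t: False}
  {r: True, e: False, g: False, t: False}
  {g: True, r: True, e: False, t: False}
  {t: True, e: True, r: False, g: False}
  {t: True, g: True, e: True, r: False}
  {t: True, e: True, r: True, g: False}
  {t: True, g: True, e: True, r: True}
  {t: True, e: False, r: False, g: False}


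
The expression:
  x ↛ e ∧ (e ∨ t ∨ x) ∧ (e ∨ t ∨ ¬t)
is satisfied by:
  {x: True, e: False}


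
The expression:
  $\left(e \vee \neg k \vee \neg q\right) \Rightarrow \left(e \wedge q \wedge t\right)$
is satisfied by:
  {t: True, k: True, q: True, e: False}
  {k: True, q: True, t: False, e: False}
  {t: True, e: True, k: True, q: True}
  {t: True, e: True, q: True, k: False}


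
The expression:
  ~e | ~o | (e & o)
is always true.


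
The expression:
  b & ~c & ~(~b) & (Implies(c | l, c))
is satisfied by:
  {b: True, l: False, c: False}


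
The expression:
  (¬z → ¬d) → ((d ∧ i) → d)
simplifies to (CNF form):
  True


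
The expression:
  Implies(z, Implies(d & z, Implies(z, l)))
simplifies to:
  l | ~d | ~z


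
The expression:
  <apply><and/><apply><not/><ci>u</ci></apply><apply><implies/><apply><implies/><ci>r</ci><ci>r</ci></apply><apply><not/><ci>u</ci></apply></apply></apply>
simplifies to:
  <apply><not/><ci>u</ci></apply>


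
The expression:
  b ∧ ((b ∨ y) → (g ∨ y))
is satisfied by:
  {b: True, y: True, g: True}
  {b: True, y: True, g: False}
  {b: True, g: True, y: False}


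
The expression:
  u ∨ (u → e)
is always true.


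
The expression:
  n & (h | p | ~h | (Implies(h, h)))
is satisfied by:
  {n: True}


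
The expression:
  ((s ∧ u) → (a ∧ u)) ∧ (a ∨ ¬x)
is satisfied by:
  {a: True, u: False, s: False, x: False}
  {a: True, s: True, u: False, x: False}
  {a: True, u: True, s: False, x: False}
  {a: True, s: True, u: True, x: False}
  {a: True, x: True, u: False, s: False}
  {a: True, x: True, s: True, u: False}
  {a: True, x: True, u: True, s: False}
  {a: True, x: True, s: True, u: True}
  {x: False, u: False, s: False, a: False}
  {s: True, x: False, u: False, a: False}
  {u: True, x: False, s: False, a: False}


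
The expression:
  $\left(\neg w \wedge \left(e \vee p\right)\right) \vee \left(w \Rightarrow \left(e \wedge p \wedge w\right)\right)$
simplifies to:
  $\left(e \wedge p\right) \vee \neg w$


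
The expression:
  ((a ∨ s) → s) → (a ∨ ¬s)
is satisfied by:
  {a: True, s: False}
  {s: False, a: False}
  {s: True, a: True}


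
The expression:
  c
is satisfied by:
  {c: True}


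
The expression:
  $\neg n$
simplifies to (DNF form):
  $\neg n$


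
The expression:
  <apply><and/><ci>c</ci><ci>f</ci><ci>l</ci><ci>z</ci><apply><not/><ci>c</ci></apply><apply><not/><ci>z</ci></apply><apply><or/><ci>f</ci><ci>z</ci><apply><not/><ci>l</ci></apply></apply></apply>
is never true.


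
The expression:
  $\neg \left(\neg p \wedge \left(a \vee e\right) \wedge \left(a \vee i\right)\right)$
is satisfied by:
  {p: True, a: False, e: False, i: False}
  {i: True, p: True, a: False, e: False}
  {p: True, e: True, a: False, i: False}
  {i: True, p: True, e: True, a: False}
  {p: True, a: True, e: False, i: False}
  {p: True, i: True, a: True, e: False}
  {p: True, e: True, a: True, i: False}
  {i: True, p: True, e: True, a: True}
  {i: False, a: False, e: False, p: False}
  {i: True, a: False, e: False, p: False}
  {e: True, i: False, a: False, p: False}


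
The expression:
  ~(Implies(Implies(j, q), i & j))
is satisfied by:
  {q: True, j: False, i: False}
  {q: False, j: False, i: False}
  {i: True, q: True, j: False}
  {i: True, q: False, j: False}
  {j: True, q: True, i: False}


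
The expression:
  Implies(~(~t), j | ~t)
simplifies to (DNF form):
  j | ~t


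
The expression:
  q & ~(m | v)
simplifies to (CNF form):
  q & ~m & ~v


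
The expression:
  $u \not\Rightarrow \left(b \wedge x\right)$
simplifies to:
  $u \wedge \left(\neg b \vee \neg x\right)$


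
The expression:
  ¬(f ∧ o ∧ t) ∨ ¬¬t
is always true.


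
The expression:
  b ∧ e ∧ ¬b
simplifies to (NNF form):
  False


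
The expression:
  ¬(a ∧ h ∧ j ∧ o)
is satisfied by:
  {h: False, o: False, a: False, j: False}
  {j: True, h: False, o: False, a: False}
  {a: True, h: False, o: False, j: False}
  {j: True, a: True, h: False, o: False}
  {o: True, j: False, h: False, a: False}
  {j: True, o: True, h: False, a: False}
  {a: True, o: True, j: False, h: False}
  {j: True, a: True, o: True, h: False}
  {h: True, a: False, o: False, j: False}
  {j: True, h: True, a: False, o: False}
  {a: True, h: True, j: False, o: False}
  {j: True, a: True, h: True, o: False}
  {o: True, h: True, a: False, j: False}
  {j: True, o: True, h: True, a: False}
  {a: True, o: True, h: True, j: False}


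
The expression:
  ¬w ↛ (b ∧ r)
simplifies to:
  ¬w ∧ (¬b ∨ ¬r)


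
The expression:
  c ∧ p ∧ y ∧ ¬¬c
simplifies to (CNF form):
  c ∧ p ∧ y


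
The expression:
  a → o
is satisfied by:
  {o: True, a: False}
  {a: False, o: False}
  {a: True, o: True}


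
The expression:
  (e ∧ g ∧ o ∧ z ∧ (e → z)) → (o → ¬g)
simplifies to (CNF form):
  ¬e ∨ ¬g ∨ ¬o ∨ ¬z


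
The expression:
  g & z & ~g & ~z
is never true.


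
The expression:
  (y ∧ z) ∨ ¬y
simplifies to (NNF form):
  z ∨ ¬y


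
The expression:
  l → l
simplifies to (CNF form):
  True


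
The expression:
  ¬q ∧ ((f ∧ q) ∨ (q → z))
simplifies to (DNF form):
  ¬q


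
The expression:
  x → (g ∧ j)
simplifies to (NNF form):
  (g ∧ j) ∨ ¬x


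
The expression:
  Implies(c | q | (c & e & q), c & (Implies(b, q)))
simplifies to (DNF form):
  (c & q) | (~b & ~q) | (~c & ~q)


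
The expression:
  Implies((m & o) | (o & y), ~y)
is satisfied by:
  {o: False, y: False}
  {y: True, o: False}
  {o: True, y: False}


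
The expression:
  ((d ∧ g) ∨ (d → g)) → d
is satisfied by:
  {d: True}


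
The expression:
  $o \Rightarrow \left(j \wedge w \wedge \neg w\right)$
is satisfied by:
  {o: False}


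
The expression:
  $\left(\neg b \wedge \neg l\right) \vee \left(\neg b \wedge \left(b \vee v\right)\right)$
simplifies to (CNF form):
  $\neg b \wedge \left(v \vee \neg l\right)$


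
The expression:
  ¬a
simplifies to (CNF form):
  ¬a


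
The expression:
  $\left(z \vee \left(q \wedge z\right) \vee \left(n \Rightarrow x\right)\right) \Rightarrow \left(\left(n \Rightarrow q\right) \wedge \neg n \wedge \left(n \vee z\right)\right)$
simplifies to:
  $\left(n \vee z\right) \wedge \left(z \vee \neg x\right) \wedge \left(\neg n \vee \neg z\right)$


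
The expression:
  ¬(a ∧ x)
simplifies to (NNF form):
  ¬a ∨ ¬x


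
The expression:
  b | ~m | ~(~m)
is always true.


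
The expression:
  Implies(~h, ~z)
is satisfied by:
  {h: True, z: False}
  {z: False, h: False}
  {z: True, h: True}


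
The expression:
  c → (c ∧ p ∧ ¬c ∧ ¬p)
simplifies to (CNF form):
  ¬c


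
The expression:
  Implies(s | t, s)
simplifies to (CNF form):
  s | ~t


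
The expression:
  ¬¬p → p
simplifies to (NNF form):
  True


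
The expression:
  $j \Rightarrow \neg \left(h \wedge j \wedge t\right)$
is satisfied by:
  {h: False, t: False, j: False}
  {j: True, h: False, t: False}
  {t: True, h: False, j: False}
  {j: True, t: True, h: False}
  {h: True, j: False, t: False}
  {j: True, h: True, t: False}
  {t: True, h: True, j: False}


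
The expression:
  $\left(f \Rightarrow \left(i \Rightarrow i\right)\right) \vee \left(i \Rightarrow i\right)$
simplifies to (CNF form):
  $\text{True}$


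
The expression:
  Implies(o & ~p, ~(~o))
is always true.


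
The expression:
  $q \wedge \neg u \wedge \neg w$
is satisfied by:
  {q: True, u: False, w: False}


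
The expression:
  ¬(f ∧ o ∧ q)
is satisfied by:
  {o: False, q: False, f: False}
  {f: True, o: False, q: False}
  {q: True, o: False, f: False}
  {f: True, q: True, o: False}
  {o: True, f: False, q: False}
  {f: True, o: True, q: False}
  {q: True, o: True, f: False}


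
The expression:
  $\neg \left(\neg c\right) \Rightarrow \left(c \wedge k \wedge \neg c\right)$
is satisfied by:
  {c: False}


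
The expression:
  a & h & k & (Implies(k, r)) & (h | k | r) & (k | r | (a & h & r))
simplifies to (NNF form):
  a & h & k & r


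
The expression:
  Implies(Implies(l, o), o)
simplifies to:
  l | o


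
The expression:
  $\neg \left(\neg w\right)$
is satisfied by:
  {w: True}


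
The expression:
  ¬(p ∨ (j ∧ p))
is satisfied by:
  {p: False}


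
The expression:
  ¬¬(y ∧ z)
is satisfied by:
  {z: True, y: True}


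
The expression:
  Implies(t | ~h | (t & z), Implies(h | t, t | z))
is always true.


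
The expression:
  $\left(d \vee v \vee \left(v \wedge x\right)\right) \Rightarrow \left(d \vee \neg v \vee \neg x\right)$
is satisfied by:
  {d: True, x: False, v: False}
  {x: False, v: False, d: False}
  {d: True, v: True, x: False}
  {v: True, x: False, d: False}
  {d: True, x: True, v: False}
  {x: True, d: False, v: False}
  {d: True, v: True, x: True}


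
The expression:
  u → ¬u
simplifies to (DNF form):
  ¬u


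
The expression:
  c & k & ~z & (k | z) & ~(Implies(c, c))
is never true.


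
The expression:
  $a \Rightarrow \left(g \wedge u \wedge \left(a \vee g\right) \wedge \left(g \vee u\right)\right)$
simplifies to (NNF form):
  $\left(g \wedge u\right) \vee \neg a$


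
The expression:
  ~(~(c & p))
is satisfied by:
  {c: True, p: True}


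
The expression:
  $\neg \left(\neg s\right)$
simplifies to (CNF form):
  $s$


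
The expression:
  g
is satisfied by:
  {g: True}


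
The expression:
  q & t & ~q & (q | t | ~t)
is never true.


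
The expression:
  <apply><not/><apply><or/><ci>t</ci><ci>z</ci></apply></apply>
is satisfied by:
  {z: False, t: False}


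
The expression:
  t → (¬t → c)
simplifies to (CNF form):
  True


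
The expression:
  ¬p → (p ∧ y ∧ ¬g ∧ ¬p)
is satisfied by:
  {p: True}


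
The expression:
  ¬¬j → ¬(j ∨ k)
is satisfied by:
  {j: False}


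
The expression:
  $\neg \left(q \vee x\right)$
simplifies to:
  $\neg q \wedge \neg x$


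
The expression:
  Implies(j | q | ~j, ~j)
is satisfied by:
  {j: False}


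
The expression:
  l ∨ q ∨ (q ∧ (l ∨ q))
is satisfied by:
  {q: True, l: True}
  {q: True, l: False}
  {l: True, q: False}


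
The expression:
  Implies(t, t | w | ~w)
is always true.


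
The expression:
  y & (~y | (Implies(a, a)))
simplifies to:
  y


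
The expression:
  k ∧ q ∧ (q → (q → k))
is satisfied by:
  {q: True, k: True}


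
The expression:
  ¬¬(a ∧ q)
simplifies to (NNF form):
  a ∧ q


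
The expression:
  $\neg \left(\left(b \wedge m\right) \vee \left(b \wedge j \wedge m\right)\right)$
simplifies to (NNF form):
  $\neg b \vee \neg m$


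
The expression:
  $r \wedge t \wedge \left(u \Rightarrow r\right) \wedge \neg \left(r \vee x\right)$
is never true.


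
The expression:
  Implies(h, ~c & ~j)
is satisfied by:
  {j: False, h: False, c: False}
  {c: True, j: False, h: False}
  {j: True, c: False, h: False}
  {c: True, j: True, h: False}
  {h: True, c: False, j: False}


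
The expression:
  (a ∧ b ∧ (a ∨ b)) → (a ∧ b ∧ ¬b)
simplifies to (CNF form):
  ¬a ∨ ¬b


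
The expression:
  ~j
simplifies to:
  ~j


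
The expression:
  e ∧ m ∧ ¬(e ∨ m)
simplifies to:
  False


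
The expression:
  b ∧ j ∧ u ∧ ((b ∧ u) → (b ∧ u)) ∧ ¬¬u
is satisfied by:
  {j: True, u: True, b: True}


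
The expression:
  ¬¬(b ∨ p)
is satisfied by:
  {b: True, p: True}
  {b: True, p: False}
  {p: True, b: False}


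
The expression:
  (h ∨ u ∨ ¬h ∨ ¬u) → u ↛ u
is never true.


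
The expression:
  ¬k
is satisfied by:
  {k: False}


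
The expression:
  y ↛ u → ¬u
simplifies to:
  True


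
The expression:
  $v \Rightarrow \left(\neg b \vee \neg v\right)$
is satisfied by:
  {v: False, b: False}
  {b: True, v: False}
  {v: True, b: False}


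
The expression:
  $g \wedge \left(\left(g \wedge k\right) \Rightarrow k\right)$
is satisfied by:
  {g: True}


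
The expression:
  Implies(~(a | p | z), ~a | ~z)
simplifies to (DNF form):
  True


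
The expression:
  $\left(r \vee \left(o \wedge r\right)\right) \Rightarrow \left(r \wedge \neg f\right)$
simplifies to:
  $\neg f \vee \neg r$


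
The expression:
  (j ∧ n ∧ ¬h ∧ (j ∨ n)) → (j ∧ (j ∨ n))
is always true.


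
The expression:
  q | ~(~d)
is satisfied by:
  {d: True, q: True}
  {d: True, q: False}
  {q: True, d: False}


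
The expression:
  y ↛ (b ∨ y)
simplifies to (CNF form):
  False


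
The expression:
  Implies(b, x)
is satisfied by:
  {x: True, b: False}
  {b: False, x: False}
  {b: True, x: True}


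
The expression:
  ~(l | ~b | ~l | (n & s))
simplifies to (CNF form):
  False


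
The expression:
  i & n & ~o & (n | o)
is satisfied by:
  {i: True, n: True, o: False}


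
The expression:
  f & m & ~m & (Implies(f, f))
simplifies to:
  False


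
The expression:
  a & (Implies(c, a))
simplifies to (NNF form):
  a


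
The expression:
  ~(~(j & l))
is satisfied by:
  {j: True, l: True}


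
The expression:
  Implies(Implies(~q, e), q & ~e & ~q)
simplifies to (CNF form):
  ~e & ~q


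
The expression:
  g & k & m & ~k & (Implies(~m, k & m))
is never true.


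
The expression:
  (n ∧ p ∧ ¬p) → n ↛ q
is always true.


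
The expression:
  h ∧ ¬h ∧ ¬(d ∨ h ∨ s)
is never true.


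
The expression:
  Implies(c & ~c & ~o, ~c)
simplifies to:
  True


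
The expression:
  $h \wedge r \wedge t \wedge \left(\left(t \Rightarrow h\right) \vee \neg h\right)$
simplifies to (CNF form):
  $h \wedge r \wedge t$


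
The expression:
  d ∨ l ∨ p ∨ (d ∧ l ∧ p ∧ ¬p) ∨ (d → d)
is always true.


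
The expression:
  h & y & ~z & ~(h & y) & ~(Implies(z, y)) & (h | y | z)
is never true.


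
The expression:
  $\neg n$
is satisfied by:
  {n: False}


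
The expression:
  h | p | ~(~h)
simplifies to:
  h | p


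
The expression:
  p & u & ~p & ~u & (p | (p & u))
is never true.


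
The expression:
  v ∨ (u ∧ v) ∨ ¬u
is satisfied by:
  {v: True, u: False}
  {u: False, v: False}
  {u: True, v: True}


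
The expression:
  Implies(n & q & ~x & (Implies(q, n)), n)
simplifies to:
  True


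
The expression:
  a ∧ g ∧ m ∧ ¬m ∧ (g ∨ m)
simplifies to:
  False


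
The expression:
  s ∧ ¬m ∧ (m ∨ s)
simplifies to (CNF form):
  s ∧ ¬m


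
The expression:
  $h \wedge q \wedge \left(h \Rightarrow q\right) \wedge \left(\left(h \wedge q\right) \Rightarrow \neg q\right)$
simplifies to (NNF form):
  $\text{False}$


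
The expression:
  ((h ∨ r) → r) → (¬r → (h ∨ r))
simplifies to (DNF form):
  h ∨ r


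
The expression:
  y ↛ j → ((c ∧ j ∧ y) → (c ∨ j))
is always true.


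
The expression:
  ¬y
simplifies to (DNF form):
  ¬y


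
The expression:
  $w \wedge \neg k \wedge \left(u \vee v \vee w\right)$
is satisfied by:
  {w: True, k: False}


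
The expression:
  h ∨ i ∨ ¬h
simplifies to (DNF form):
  True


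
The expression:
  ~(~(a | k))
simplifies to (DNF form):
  a | k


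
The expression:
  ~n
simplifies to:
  ~n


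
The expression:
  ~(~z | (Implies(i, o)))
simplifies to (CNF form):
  i & z & ~o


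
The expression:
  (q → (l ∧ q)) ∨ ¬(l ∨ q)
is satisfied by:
  {l: True, q: False}
  {q: False, l: False}
  {q: True, l: True}


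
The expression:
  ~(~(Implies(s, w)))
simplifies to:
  w | ~s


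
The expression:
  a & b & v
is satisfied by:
  {a: True, b: True, v: True}


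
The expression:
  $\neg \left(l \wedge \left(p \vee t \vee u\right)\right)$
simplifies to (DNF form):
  $\left(\neg p \wedge \neg t \wedge \neg u\right) \vee \neg l$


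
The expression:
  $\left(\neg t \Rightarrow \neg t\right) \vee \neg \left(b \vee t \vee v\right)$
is always true.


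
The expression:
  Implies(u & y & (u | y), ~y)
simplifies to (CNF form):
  ~u | ~y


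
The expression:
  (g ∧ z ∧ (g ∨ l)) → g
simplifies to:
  True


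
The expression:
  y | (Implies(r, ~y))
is always true.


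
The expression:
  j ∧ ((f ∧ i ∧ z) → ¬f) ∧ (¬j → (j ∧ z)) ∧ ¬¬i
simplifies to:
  i ∧ j ∧ (¬f ∨ ¬z)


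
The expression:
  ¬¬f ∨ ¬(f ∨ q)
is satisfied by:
  {f: True, q: False}
  {q: False, f: False}
  {q: True, f: True}


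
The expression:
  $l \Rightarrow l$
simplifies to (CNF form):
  $\text{True}$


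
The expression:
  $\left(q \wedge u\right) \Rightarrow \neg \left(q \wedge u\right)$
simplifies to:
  $\neg q \vee \neg u$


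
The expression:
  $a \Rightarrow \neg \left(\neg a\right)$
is always true.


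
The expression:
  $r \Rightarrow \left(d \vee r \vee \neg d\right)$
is always true.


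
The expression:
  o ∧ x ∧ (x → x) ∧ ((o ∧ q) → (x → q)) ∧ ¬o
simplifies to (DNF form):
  False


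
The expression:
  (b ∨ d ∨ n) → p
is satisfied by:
  {p: True, n: False, b: False, d: False}
  {d: True, p: True, n: False, b: False}
  {p: True, b: True, n: False, d: False}
  {d: True, p: True, b: True, n: False}
  {p: True, n: True, b: False, d: False}
  {p: True, d: True, n: True, b: False}
  {p: True, b: True, n: True, d: False}
  {d: True, p: True, b: True, n: True}
  {d: False, n: False, b: False, p: False}


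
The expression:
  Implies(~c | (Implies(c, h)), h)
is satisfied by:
  {c: True, h: True}
  {c: True, h: False}
  {h: True, c: False}


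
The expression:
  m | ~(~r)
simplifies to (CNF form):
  m | r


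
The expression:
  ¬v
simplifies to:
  ¬v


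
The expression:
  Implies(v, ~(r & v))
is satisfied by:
  {v: False, r: False}
  {r: True, v: False}
  {v: True, r: False}


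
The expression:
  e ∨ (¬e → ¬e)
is always true.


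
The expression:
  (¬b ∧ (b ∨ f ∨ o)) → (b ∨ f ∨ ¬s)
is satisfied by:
  {b: True, f: True, s: False, o: False}
  {b: True, s: False, f: False, o: False}
  {f: True, b: False, s: False, o: False}
  {b: False, s: False, f: False, o: False}
  {o: True, b: True, f: True, s: False}
  {o: True, b: True, s: False, f: False}
  {o: True, f: True, b: False, s: False}
  {o: True, b: False, s: False, f: False}
  {b: True, s: True, f: True, o: False}
  {b: True, s: True, o: False, f: False}
  {s: True, f: True, o: False, b: False}
  {s: True, o: False, f: False, b: False}
  {b: True, s: True, o: True, f: True}
  {b: True, s: True, o: True, f: False}
  {s: True, o: True, f: True, b: False}


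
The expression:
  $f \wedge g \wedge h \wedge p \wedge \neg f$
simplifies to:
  $\text{False}$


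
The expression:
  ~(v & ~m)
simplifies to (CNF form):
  m | ~v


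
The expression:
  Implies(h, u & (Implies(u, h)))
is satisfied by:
  {u: True, h: False}
  {h: False, u: False}
  {h: True, u: True}


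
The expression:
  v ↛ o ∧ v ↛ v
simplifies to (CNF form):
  False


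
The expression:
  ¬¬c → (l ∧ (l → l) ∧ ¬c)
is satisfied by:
  {c: False}


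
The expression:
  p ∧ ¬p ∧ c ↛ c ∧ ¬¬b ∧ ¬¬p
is never true.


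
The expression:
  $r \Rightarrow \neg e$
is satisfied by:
  {e: False, r: False}
  {r: True, e: False}
  {e: True, r: False}


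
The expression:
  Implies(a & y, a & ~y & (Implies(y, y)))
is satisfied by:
  {y: False, a: False}
  {a: True, y: False}
  {y: True, a: False}


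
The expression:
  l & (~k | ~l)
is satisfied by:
  {l: True, k: False}


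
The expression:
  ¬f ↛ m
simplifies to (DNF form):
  m ∨ ¬f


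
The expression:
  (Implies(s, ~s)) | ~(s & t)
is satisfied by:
  {s: False, t: False}
  {t: True, s: False}
  {s: True, t: False}


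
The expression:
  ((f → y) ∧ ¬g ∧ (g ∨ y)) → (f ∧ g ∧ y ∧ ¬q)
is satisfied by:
  {g: True, y: False}
  {y: False, g: False}
  {y: True, g: True}


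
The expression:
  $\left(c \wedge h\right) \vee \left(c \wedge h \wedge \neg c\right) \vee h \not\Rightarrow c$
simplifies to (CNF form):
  $h$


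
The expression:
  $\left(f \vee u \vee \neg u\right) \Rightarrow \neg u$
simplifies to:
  $\neg u$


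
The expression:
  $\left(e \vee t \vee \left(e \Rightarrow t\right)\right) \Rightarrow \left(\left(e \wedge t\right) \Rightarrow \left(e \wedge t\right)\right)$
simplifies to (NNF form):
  $\text{True}$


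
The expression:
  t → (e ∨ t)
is always true.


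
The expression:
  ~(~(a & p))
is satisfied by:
  {a: True, p: True}


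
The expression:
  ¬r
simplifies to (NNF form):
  ¬r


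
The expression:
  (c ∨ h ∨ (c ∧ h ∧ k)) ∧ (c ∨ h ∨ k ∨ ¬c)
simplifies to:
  c ∨ h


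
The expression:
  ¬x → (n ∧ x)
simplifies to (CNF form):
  x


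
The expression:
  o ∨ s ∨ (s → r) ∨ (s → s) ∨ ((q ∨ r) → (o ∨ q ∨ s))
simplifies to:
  True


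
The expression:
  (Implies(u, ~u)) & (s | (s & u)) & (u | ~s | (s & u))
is never true.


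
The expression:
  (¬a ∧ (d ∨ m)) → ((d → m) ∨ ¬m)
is always true.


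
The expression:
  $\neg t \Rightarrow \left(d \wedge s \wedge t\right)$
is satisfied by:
  {t: True}


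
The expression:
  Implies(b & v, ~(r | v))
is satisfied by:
  {v: False, b: False}
  {b: True, v: False}
  {v: True, b: False}


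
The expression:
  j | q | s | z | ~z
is always true.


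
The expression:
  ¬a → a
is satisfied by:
  {a: True}


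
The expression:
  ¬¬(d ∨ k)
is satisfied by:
  {d: True, k: True}
  {d: True, k: False}
  {k: True, d: False}


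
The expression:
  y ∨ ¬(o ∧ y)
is always true.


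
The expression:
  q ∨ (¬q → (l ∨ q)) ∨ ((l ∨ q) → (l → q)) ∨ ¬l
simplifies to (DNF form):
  True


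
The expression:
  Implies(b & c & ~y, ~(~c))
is always true.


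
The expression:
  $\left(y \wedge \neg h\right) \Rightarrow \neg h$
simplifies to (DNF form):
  $\text{True}$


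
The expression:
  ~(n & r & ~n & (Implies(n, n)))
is always true.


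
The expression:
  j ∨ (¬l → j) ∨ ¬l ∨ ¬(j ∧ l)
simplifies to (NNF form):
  True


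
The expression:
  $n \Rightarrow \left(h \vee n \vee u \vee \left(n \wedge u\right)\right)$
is always true.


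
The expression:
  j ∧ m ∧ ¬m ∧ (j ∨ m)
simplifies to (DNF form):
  False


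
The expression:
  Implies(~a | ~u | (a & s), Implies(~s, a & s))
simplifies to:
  s | (a & u)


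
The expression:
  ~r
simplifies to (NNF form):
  ~r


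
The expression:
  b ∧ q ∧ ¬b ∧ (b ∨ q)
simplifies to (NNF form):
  False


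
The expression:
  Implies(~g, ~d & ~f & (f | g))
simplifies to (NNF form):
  g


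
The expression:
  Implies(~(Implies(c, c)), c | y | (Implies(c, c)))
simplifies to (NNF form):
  True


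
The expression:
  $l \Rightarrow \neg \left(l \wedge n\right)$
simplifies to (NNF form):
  $\neg l \vee \neg n$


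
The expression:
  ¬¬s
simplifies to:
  s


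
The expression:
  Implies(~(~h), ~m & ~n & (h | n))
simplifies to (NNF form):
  ~h | (~m & ~n)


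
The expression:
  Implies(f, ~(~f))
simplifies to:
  True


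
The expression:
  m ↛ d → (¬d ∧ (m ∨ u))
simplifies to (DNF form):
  True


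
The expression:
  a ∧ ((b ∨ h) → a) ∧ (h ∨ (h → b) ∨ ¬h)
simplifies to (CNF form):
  a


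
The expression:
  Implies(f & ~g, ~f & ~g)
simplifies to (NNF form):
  g | ~f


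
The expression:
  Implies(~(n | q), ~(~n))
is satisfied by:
  {n: True, q: True}
  {n: True, q: False}
  {q: True, n: False}


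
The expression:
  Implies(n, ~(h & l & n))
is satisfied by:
  {l: False, n: False, h: False}
  {h: True, l: False, n: False}
  {n: True, l: False, h: False}
  {h: True, n: True, l: False}
  {l: True, h: False, n: False}
  {h: True, l: True, n: False}
  {n: True, l: True, h: False}


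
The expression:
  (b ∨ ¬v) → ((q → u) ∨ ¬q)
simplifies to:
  u ∨ (v ∧ ¬b) ∨ ¬q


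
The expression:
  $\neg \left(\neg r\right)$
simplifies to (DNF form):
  $r$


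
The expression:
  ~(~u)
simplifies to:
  u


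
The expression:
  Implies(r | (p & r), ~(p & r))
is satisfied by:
  {p: False, r: False}
  {r: True, p: False}
  {p: True, r: False}


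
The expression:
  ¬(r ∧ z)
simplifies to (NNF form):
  ¬r ∨ ¬z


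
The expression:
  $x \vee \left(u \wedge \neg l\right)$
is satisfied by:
  {x: True, u: True, l: False}
  {x: True, l: False, u: False}
  {x: True, u: True, l: True}
  {x: True, l: True, u: False}
  {u: True, l: False, x: False}


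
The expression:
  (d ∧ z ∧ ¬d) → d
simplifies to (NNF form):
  True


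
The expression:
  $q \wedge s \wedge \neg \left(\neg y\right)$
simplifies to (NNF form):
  $q \wedge s \wedge y$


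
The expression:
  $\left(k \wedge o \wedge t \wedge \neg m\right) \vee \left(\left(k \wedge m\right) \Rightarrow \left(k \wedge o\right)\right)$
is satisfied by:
  {o: True, k: False, m: False}
  {k: False, m: False, o: False}
  {m: True, o: True, k: False}
  {m: True, k: False, o: False}
  {o: True, k: True, m: False}
  {k: True, o: False, m: False}
  {m: True, k: True, o: True}


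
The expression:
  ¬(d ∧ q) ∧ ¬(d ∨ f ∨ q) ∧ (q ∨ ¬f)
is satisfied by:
  {q: False, d: False, f: False}


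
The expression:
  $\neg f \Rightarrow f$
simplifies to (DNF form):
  $f$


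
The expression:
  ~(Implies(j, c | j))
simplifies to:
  False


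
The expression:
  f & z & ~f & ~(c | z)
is never true.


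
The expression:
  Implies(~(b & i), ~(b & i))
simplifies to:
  True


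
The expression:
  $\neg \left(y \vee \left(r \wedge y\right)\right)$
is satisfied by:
  {y: False}


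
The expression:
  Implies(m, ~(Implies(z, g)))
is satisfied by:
  {z: True, g: False, m: False}
  {g: False, m: False, z: False}
  {z: True, g: True, m: False}
  {g: True, z: False, m: False}
  {m: True, z: True, g: False}


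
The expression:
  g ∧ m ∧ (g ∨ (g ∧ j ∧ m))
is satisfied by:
  {m: True, g: True}


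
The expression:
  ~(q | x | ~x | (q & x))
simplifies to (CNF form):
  False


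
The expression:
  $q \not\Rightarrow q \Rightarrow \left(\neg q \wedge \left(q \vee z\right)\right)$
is always true.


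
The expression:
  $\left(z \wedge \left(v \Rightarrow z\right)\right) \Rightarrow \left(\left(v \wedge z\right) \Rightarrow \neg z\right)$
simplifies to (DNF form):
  $\neg v \vee \neg z$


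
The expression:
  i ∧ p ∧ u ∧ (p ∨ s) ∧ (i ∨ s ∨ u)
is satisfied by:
  {i: True, p: True, u: True}


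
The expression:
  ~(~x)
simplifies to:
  x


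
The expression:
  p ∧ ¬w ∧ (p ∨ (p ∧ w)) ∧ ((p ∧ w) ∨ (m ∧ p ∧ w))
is never true.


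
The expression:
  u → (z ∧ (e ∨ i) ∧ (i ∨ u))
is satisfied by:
  {i: True, z: True, e: True, u: False}
  {i: True, z: True, e: False, u: False}
  {z: True, e: True, u: False, i: False}
  {z: True, e: False, u: False, i: False}
  {i: True, e: True, u: False, z: False}
  {i: True, e: False, u: False, z: False}
  {e: True, i: False, u: False, z: False}
  {e: False, i: False, u: False, z: False}
  {i: True, z: True, u: True, e: True}
  {i: True, z: True, u: True, e: False}
  {z: True, u: True, e: True, i: False}


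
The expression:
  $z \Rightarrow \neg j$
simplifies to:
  $\neg j \vee \neg z$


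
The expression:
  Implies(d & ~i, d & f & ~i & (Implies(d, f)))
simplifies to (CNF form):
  f | i | ~d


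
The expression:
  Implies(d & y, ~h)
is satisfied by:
  {h: False, d: False, y: False}
  {y: True, h: False, d: False}
  {d: True, h: False, y: False}
  {y: True, d: True, h: False}
  {h: True, y: False, d: False}
  {y: True, h: True, d: False}
  {d: True, h: True, y: False}


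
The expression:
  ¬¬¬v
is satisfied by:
  {v: False}


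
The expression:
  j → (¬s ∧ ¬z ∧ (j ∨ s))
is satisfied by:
  {z: False, j: False, s: False}
  {s: True, z: False, j: False}
  {z: True, s: False, j: False}
  {s: True, z: True, j: False}
  {j: True, s: False, z: False}


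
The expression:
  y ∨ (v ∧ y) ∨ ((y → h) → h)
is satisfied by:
  {y: True, h: True}
  {y: True, h: False}
  {h: True, y: False}


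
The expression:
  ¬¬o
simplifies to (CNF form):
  o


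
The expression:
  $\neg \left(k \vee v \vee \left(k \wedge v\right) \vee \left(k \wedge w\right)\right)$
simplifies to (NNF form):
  $\neg k \wedge \neg v$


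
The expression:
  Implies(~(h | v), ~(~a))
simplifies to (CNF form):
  a | h | v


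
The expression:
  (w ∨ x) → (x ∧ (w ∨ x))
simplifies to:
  x ∨ ¬w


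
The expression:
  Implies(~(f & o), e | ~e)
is always true.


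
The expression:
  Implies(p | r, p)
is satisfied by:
  {p: True, r: False}
  {r: False, p: False}
  {r: True, p: True}


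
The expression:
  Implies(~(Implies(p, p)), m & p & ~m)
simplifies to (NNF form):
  True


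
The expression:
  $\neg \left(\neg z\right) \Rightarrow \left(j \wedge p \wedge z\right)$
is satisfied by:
  {p: True, j: True, z: False}
  {p: True, j: False, z: False}
  {j: True, p: False, z: False}
  {p: False, j: False, z: False}
  {z: True, p: True, j: True}


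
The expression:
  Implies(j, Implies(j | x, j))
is always true.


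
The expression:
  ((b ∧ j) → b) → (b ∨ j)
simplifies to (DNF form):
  b ∨ j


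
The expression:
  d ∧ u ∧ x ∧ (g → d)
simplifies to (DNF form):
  d ∧ u ∧ x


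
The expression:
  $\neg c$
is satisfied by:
  {c: False}


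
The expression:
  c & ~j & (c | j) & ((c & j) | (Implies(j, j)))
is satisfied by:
  {c: True, j: False}


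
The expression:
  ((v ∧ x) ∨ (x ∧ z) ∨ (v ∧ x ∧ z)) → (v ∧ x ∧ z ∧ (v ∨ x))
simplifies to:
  (v ∧ z) ∨ (¬v ∧ ¬z) ∨ ¬x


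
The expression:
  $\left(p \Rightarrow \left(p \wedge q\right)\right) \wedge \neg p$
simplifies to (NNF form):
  $\neg p$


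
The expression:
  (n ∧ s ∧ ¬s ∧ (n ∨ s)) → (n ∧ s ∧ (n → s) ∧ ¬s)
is always true.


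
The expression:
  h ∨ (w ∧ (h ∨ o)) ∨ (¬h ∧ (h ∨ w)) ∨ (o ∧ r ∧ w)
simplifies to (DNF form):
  h ∨ w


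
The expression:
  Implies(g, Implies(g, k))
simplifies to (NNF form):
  k | ~g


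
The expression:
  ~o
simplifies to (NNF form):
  ~o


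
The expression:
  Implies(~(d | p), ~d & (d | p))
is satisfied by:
  {d: True, p: True}
  {d: True, p: False}
  {p: True, d: False}


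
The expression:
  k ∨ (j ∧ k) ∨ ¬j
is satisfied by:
  {k: True, j: False}
  {j: False, k: False}
  {j: True, k: True}


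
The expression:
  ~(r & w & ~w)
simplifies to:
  True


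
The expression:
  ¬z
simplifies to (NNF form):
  ¬z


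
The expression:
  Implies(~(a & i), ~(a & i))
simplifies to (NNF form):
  True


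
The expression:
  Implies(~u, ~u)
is always true.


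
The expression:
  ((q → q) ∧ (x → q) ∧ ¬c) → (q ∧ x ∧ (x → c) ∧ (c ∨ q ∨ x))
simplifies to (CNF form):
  (c ∨ x) ∧ (c ∨ ¬q)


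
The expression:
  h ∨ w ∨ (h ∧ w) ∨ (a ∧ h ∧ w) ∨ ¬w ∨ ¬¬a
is always true.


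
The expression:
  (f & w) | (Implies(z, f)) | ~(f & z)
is always true.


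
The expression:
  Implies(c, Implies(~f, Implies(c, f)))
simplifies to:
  f | ~c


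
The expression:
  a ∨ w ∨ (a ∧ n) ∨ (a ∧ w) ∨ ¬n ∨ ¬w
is always true.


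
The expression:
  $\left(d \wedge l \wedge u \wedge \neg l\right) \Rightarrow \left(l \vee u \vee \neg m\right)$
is always true.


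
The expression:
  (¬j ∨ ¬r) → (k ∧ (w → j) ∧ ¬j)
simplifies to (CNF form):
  (j ∨ k) ∧ (j ∨ ¬w) ∧ (r ∨ ¬j)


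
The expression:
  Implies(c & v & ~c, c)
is always true.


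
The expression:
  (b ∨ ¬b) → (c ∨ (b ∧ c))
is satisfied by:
  {c: True}


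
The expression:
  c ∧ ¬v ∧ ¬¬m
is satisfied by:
  {c: True, m: True, v: False}


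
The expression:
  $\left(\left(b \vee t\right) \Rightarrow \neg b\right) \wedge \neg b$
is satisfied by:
  {b: False}


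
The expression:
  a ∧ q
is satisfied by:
  {a: True, q: True}


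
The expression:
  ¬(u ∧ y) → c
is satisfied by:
  {c: True, u: True, y: True}
  {c: True, u: True, y: False}
  {c: True, y: True, u: False}
  {c: True, y: False, u: False}
  {u: True, y: True, c: False}


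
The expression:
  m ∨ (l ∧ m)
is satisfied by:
  {m: True}


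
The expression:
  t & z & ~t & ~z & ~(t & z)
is never true.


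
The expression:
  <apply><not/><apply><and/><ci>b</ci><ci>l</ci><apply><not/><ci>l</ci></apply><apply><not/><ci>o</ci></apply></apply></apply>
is always true.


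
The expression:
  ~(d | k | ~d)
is never true.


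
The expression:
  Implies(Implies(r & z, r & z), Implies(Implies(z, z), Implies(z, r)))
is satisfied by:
  {r: True, z: False}
  {z: False, r: False}
  {z: True, r: True}


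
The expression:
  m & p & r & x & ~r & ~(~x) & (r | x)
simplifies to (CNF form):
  False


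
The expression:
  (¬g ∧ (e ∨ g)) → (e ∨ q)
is always true.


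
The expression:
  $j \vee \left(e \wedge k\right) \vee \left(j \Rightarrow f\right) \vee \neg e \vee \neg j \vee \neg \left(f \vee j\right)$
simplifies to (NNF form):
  $\text{True}$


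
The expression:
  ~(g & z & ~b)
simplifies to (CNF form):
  b | ~g | ~z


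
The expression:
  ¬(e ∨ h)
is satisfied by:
  {e: False, h: False}


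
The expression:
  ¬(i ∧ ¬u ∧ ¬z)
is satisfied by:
  {z: True, u: True, i: False}
  {z: True, u: False, i: False}
  {u: True, z: False, i: False}
  {z: False, u: False, i: False}
  {i: True, z: True, u: True}
  {i: True, z: True, u: False}
  {i: True, u: True, z: False}


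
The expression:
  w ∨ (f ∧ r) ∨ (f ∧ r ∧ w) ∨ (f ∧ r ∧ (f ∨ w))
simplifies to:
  w ∨ (f ∧ r)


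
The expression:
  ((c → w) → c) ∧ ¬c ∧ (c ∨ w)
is never true.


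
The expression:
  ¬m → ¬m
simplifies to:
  True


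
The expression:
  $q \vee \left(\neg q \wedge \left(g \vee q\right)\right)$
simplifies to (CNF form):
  $g \vee q$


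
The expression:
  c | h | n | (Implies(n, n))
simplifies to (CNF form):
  True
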